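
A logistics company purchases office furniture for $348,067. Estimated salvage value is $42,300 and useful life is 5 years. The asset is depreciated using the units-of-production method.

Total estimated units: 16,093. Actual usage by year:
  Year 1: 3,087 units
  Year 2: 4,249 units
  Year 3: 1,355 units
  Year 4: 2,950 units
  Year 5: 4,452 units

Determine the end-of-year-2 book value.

Depreciable base = $348,067 − $42,300 = $305,767.
Rate = $305,767 / 16,093 units = $19 per unit.
Year 1: 3,087 × $19 = $58,653. Book value $289,414.
Year 2: 4,249 × $19 = $80,731. Book value $208,683.

$208,683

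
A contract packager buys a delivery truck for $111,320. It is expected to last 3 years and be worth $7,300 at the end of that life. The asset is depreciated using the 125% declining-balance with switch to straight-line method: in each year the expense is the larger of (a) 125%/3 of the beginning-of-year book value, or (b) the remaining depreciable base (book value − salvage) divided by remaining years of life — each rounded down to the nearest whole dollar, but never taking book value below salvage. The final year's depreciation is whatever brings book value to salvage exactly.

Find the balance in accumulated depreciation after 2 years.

Depreciable base = $111,320 − $7,300 = $104,020.
Year 1: DB = ⌊$111,320 × 125%/3⌋ = $46,383; SL = ⌊$104,020/3⌋ = $34,673 → take DB $46,383. Book value $64,937.
Year 2: DB = ⌊$64,937 × 125%/3⌋ = $27,057; SL = ⌊$57,637/2⌋ = $28,818 → take SL $28,818. Book value $36,119.
Accumulated through year 2 = $111,320 − $36,119 = $75,201.

$75,201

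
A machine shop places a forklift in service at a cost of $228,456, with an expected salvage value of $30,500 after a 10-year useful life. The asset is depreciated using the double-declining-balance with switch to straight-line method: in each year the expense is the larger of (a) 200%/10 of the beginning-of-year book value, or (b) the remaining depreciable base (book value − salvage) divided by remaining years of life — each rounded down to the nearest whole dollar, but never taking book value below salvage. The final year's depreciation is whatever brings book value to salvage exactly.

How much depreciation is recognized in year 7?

Depreciable base = $228,456 − $30,500 = $197,956.
Year 1: DB = ⌊$228,456 × 200%/10⌋ = $45,691; SL = ⌊$197,956/10⌋ = $19,795 → take DB $45,691. Book value $182,765.
Year 2: DB = ⌊$182,765 × 200%/10⌋ = $36,553; SL = ⌊$152,265/9⌋ = $16,918 → take DB $36,553. Book value $146,212.
Year 3: DB = ⌊$146,212 × 200%/10⌋ = $29,242; SL = ⌊$115,712/8⌋ = $14,464 → take DB $29,242. Book value $116,970.
Year 4: DB = ⌊$116,970 × 200%/10⌋ = $23,394; SL = ⌊$86,470/7⌋ = $12,352 → take DB $23,394. Book value $93,576.
Year 5: DB = ⌊$93,576 × 200%/10⌋ = $18,715; SL = ⌊$63,076/6⌋ = $10,512 → take DB $18,715. Book value $74,861.
Year 6: DB = ⌊$74,861 × 200%/10⌋ = $14,972; SL = ⌊$44,361/5⌋ = $8,872 → take DB $14,972. Book value $59,889.
Year 7: DB = ⌊$59,889 × 200%/10⌋ = $11,977; SL = ⌊$29,389/4⌋ = $7,347 → take DB $11,977. Book value $47,912.

$11,977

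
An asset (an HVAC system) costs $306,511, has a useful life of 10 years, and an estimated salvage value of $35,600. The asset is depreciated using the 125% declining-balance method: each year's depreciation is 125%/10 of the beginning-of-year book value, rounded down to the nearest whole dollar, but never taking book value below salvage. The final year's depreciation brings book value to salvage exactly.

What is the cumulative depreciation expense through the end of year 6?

$168,948

Depreciable base = $306,511 − $35,600 = $270,911.
Year 1: ⌊$306,511 × 125%/10⌋ = $38,313. Book value $268,198.
Year 2: ⌊$268,198 × 125%/10⌋ = $33,524. Book value $234,674.
Year 3: ⌊$234,674 × 125%/10⌋ = $29,334. Book value $205,340.
Year 4: ⌊$205,340 × 125%/10⌋ = $25,667. Book value $179,673.
Year 5: ⌊$179,673 × 125%/10⌋ = $22,459. Book value $157,214.
Year 6: ⌊$157,214 × 125%/10⌋ = $19,651. Book value $137,563.
Accumulated through year 6 = $306,511 − $137,563 = $168,948.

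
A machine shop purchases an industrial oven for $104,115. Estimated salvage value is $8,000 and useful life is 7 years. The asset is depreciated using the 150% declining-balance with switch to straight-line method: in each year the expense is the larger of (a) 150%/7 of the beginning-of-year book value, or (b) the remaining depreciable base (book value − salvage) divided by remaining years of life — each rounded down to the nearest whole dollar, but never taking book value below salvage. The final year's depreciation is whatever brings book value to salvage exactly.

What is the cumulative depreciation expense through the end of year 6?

Depreciable base = $104,115 − $8,000 = $96,115.
Year 1: DB = ⌊$104,115 × 150%/7⌋ = $22,310; SL = ⌊$96,115/7⌋ = $13,730 → take DB $22,310. Book value $81,805.
Year 2: DB = ⌊$81,805 × 150%/7⌋ = $17,529; SL = ⌊$73,805/6⌋ = $12,300 → take DB $17,529. Book value $64,276.
Year 3: DB = ⌊$64,276 × 150%/7⌋ = $13,773; SL = ⌊$56,276/5⌋ = $11,255 → take DB $13,773. Book value $50,503.
Year 4: DB = ⌊$50,503 × 150%/7⌋ = $10,822; SL = ⌊$42,503/4⌋ = $10,625 → take DB $10,822. Book value $39,681.
Year 5: DB = ⌊$39,681 × 150%/7⌋ = $8,503; SL = ⌊$31,681/3⌋ = $10,560 → take SL $10,560. Book value $29,121.
Year 6: DB = ⌊$29,121 × 150%/7⌋ = $6,240; SL = ⌊$21,121/2⌋ = $10,560 → take SL $10,560. Book value $18,561.
Accumulated through year 6 = $104,115 − $18,561 = $85,554.

$85,554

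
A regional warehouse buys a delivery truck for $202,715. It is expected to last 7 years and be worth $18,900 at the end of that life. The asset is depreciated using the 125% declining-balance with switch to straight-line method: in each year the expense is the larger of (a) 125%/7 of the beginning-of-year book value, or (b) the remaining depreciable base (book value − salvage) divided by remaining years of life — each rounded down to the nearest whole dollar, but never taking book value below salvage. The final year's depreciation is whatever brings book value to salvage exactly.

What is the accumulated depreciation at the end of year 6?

$160,451

Depreciable base = $202,715 − $18,900 = $183,815.
Year 1: DB = ⌊$202,715 × 125%/7⌋ = $36,199; SL = ⌊$183,815/7⌋ = $26,259 → take DB $36,199. Book value $166,516.
Year 2: DB = ⌊$166,516 × 125%/7⌋ = $29,735; SL = ⌊$147,616/6⌋ = $24,602 → take DB $29,735. Book value $136,781.
Year 3: DB = ⌊$136,781 × 125%/7⌋ = $24,425; SL = ⌊$117,881/5⌋ = $23,576 → take DB $24,425. Book value $112,356.
Year 4: DB = ⌊$112,356 × 125%/7⌋ = $20,063; SL = ⌊$93,456/4⌋ = $23,364 → take SL $23,364. Book value $88,992.
Year 5: DB = ⌊$88,992 × 125%/7⌋ = $15,891; SL = ⌊$70,092/3⌋ = $23,364 → take SL $23,364. Book value $65,628.
Year 6: DB = ⌊$65,628 × 125%/7⌋ = $11,719; SL = ⌊$46,728/2⌋ = $23,364 → take SL $23,364. Book value $42,264.
Accumulated through year 6 = $202,715 − $42,264 = $160,451.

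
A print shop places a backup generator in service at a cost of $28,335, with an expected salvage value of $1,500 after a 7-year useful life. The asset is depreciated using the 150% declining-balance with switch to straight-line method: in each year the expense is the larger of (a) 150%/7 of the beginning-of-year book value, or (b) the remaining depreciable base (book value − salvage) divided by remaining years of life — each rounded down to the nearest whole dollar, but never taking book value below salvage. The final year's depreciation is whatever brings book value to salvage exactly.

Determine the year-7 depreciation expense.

Depreciable base = $28,335 − $1,500 = $26,835.
Year 1: DB = ⌊$28,335 × 150%/7⌋ = $6,071; SL = ⌊$26,835/7⌋ = $3,833 → take DB $6,071. Book value $22,264.
Year 2: DB = ⌊$22,264 × 150%/7⌋ = $4,770; SL = ⌊$20,764/6⌋ = $3,460 → take DB $4,770. Book value $17,494.
Year 3: DB = ⌊$17,494 × 150%/7⌋ = $3,748; SL = ⌊$15,994/5⌋ = $3,198 → take DB $3,748. Book value $13,746.
Year 4: DB = ⌊$13,746 × 150%/7⌋ = $2,945; SL = ⌊$12,246/4⌋ = $3,061 → take SL $3,061. Book value $10,685.
Year 5: DB = ⌊$10,685 × 150%/7⌋ = $2,289; SL = ⌊$9,185/3⌋ = $3,061 → take SL $3,061. Book value $7,624.
Year 6: DB = ⌊$7,624 × 150%/7⌋ = $1,633; SL = ⌊$6,124/2⌋ = $3,062 → take SL $3,062. Book value $4,562.
Year 7 (final): $4,562 − $1,500 = $3,062. Book value $1,500.

$3,062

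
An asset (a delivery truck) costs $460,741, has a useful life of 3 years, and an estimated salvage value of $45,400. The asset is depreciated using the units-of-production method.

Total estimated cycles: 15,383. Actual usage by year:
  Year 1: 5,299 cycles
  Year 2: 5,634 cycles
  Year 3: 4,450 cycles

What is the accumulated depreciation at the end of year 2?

$295,191

Depreciable base = $460,741 − $45,400 = $415,341.
Rate = $415,341 / 15,383 cycles = $27 per cycle.
Year 1: 5,299 × $27 = $143,073. Book value $317,668.
Year 2: 5,634 × $27 = $152,118. Book value $165,550.
Accumulated through year 2 = $460,741 − $165,550 = $295,191.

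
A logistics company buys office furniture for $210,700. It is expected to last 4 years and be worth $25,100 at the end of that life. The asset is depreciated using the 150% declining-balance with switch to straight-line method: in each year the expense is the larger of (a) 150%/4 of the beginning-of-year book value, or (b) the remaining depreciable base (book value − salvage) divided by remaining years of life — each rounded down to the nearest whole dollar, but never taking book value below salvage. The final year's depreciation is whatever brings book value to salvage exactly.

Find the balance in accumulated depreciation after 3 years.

Depreciable base = $210,700 − $25,100 = $185,600.
Year 1: DB = ⌊$210,700 × 150%/4⌋ = $79,012; SL = ⌊$185,600/4⌋ = $46,400 → take DB $79,012. Book value $131,688.
Year 2: DB = ⌊$131,688 × 150%/4⌋ = $49,383; SL = ⌊$106,588/3⌋ = $35,529 → take DB $49,383. Book value $82,305.
Year 3: DB = ⌊$82,305 × 150%/4⌋ = $30,864; SL = ⌊$57,205/2⌋ = $28,602 → take DB $30,864. Book value $51,441.
Accumulated through year 3 = $210,700 − $51,441 = $159,259.

$159,259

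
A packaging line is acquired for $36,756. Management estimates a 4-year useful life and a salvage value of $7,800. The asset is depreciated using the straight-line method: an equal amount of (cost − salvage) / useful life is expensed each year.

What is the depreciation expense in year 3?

$7,239

Depreciable base = $36,756 − $7,800 = $28,956.
Annual expense = $28,956 / 4 = $7,239.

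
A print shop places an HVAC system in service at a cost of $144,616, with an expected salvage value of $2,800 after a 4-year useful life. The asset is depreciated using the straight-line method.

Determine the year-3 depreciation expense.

Depreciable base = $144,616 − $2,800 = $141,816.
Annual expense = $141,816 / 4 = $35,454.

$35,454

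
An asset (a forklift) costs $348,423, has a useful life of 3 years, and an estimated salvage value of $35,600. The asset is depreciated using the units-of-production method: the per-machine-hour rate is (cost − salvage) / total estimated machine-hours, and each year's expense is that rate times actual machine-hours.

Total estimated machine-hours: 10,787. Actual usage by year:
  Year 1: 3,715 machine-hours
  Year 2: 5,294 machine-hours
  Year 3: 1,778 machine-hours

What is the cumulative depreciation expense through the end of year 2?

Depreciable base = $348,423 − $35,600 = $312,823.
Rate = $312,823 / 10,787 machine-hours = $29 per machine-hour.
Year 1: 3,715 × $29 = $107,735. Book value $240,688.
Year 2: 5,294 × $29 = $153,526. Book value $87,162.
Accumulated through year 2 = $348,423 − $87,162 = $261,261.

$261,261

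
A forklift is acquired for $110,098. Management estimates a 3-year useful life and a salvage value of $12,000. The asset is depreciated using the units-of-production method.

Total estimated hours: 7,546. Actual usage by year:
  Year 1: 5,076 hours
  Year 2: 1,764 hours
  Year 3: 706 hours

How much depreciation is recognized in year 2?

$22,932

Depreciable base = $110,098 − $12,000 = $98,098.
Rate = $98,098 / 7,546 hours = $13 per hour.
Year 1: 5,076 × $13 = $65,988. Book value $44,110.
Year 2: 1,764 × $13 = $22,932. Book value $21,178.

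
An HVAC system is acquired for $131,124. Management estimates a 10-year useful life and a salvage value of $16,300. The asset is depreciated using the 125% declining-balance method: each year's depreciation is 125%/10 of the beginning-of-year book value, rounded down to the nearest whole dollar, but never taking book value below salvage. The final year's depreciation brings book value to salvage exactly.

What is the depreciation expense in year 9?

Depreciable base = $131,124 − $16,300 = $114,824.
Year 1: ⌊$131,124 × 125%/10⌋ = $16,390. Book value $114,734.
Year 2: ⌊$114,734 × 125%/10⌋ = $14,341. Book value $100,393.
Year 3: ⌊$100,393 × 125%/10⌋ = $12,549. Book value $87,844.
Year 4: ⌊$87,844 × 125%/10⌋ = $10,980. Book value $76,864.
Year 5: ⌊$76,864 × 125%/10⌋ = $9,608. Book value $67,256.
Year 6: ⌊$67,256 × 125%/10⌋ = $8,407. Book value $58,849.
Year 7: ⌊$58,849 × 125%/10⌋ = $7,356. Book value $51,493.
Year 8: ⌊$51,493 × 125%/10⌋ = $6,436. Book value $45,057.
Year 9: ⌊$45,057 × 125%/10⌋ = $5,632. Book value $39,425.

$5,632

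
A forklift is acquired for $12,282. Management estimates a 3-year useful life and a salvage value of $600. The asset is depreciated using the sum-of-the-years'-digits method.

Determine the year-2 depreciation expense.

Depreciable base = $12,282 − $600 = $11,682.
Sum of the years' digits = 3+2+1 = 6.
Year 1: $11,682 × 3/6 = $5,841. Book value $6,441.
Year 2: $11,682 × 2/6 = $3,894. Book value $2,547.

$3,894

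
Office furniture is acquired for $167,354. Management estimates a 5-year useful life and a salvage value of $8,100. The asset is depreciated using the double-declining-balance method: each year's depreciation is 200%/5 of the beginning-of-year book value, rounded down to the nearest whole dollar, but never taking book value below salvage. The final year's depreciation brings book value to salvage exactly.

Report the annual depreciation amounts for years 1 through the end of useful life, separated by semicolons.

Depreciable base = $167,354 − $8,100 = $159,254.
Year 1: ⌊$167,354 × 200%/5⌋ = $66,941. Book value $100,413.
Year 2: ⌊$100,413 × 200%/5⌋ = $40,165. Book value $60,248.
Year 3: ⌊$60,248 × 200%/5⌋ = $24,099. Book value $36,149.
Year 4: ⌊$36,149 × 200%/5⌋ = $14,459. Book value $21,690.
Year 5 (final): $21,690 − $8,100 = $13,590. Book value $8,100.

$66,941; $40,165; $24,099; $14,459; $13,590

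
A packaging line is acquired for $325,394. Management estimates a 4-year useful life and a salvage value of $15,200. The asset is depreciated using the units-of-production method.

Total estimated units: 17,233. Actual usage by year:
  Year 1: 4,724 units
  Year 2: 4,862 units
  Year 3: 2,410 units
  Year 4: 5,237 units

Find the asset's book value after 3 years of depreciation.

Depreciable base = $325,394 − $15,200 = $310,194.
Rate = $310,194 / 17,233 units = $18 per unit.
Year 1: 4,724 × $18 = $85,032. Book value $240,362.
Year 2: 4,862 × $18 = $87,516. Book value $152,846.
Year 3: 2,410 × $18 = $43,380. Book value $109,466.

$109,466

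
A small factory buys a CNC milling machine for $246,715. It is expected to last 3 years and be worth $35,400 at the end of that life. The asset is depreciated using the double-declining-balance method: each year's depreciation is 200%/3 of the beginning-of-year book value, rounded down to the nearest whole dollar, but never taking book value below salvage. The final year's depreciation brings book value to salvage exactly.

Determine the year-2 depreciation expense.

Depreciable base = $246,715 − $35,400 = $211,315.
Year 1: ⌊$246,715 × 200%/3⌋ = $164,476. Book value $82,239.
Year 2: ⌊$82,239 × 200%/3⌋ = $54,826, capped at $46,839. Book value $35,400.

$46,839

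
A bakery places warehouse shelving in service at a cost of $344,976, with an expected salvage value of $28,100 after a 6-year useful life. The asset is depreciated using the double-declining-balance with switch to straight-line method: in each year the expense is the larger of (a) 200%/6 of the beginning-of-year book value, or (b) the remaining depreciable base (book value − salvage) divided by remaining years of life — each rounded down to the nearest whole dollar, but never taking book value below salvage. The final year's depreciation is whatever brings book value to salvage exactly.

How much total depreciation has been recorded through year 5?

Depreciable base = $344,976 − $28,100 = $316,876.
Year 1: DB = ⌊$344,976 × 200%/6⌋ = $114,992; SL = ⌊$316,876/6⌋ = $52,812 → take DB $114,992. Book value $229,984.
Year 2: DB = ⌊$229,984 × 200%/6⌋ = $76,661; SL = ⌊$201,884/5⌋ = $40,376 → take DB $76,661. Book value $153,323.
Year 3: DB = ⌊$153,323 × 200%/6⌋ = $51,107; SL = ⌊$125,223/4⌋ = $31,305 → take DB $51,107. Book value $102,216.
Year 4: DB = ⌊$102,216 × 200%/6⌋ = $34,072; SL = ⌊$74,116/3⌋ = $24,705 → take DB $34,072. Book value $68,144.
Year 5: DB = ⌊$68,144 × 200%/6⌋ = $22,714; SL = ⌊$40,044/2⌋ = $20,022 → take DB $22,714. Book value $45,430.
Accumulated through year 5 = $344,976 − $45,430 = $299,546.

$299,546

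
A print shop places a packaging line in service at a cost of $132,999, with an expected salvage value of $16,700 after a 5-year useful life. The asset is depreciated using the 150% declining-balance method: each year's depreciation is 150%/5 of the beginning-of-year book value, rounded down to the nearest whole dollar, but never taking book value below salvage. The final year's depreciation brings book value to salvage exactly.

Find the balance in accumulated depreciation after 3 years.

Depreciable base = $132,999 − $16,700 = $116,299.
Year 1: ⌊$132,999 × 150%/5⌋ = $39,899. Book value $93,100.
Year 2: ⌊$93,100 × 150%/5⌋ = $27,930. Book value $65,170.
Year 3: ⌊$65,170 × 150%/5⌋ = $19,551. Book value $45,619.
Accumulated through year 3 = $132,999 − $45,619 = $87,380.

$87,380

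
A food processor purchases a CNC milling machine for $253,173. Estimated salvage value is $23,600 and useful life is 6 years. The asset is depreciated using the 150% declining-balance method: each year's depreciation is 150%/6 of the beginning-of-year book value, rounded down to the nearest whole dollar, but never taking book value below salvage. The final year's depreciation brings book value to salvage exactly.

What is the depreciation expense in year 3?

$35,602

Depreciable base = $253,173 − $23,600 = $229,573.
Year 1: ⌊$253,173 × 150%/6⌋ = $63,293. Book value $189,880.
Year 2: ⌊$189,880 × 150%/6⌋ = $47,470. Book value $142,410.
Year 3: ⌊$142,410 × 150%/6⌋ = $35,602. Book value $106,808.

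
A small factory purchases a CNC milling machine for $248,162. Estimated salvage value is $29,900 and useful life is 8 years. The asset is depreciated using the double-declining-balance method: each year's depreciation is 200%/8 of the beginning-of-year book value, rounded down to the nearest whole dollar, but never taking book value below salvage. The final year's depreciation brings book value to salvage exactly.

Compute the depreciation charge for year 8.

Depreciable base = $248,162 − $29,900 = $218,262.
Year 1: ⌊$248,162 × 200%/8⌋ = $62,040. Book value $186,122.
Year 2: ⌊$186,122 × 200%/8⌋ = $46,530. Book value $139,592.
Year 3: ⌊$139,592 × 200%/8⌋ = $34,898. Book value $104,694.
Year 4: ⌊$104,694 × 200%/8⌋ = $26,173. Book value $78,521.
Year 5: ⌊$78,521 × 200%/8⌋ = $19,630. Book value $58,891.
Year 6: ⌊$58,891 × 200%/8⌋ = $14,722. Book value $44,169.
Year 7: ⌊$44,169 × 200%/8⌋ = $11,042. Book value $33,127.
Year 8 (final): $33,127 − $29,900 = $3,227. Book value $29,900.

$3,227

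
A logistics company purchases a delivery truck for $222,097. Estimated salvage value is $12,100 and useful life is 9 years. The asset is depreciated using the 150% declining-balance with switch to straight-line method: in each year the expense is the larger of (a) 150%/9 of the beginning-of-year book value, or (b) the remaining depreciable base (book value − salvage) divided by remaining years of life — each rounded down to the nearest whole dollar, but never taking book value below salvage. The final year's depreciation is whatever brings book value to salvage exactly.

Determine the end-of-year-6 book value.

$69,106

Depreciable base = $222,097 − $12,100 = $209,997.
Year 1: DB = ⌊$222,097 × 150%/9⌋ = $37,016; SL = ⌊$209,997/9⌋ = $23,333 → take DB $37,016. Book value $185,081.
Year 2: DB = ⌊$185,081 × 150%/9⌋ = $30,846; SL = ⌊$172,981/8⌋ = $21,622 → take DB $30,846. Book value $154,235.
Year 3: DB = ⌊$154,235 × 150%/9⌋ = $25,705; SL = ⌊$142,135/7⌋ = $20,305 → take DB $25,705. Book value $128,530.
Year 4: DB = ⌊$128,530 × 150%/9⌋ = $21,421; SL = ⌊$116,430/6⌋ = $19,405 → take DB $21,421. Book value $107,109.
Year 5: DB = ⌊$107,109 × 150%/9⌋ = $17,851; SL = ⌊$95,009/5⌋ = $19,001 → take SL $19,001. Book value $88,108.
Year 6: DB = ⌊$88,108 × 150%/9⌋ = $14,684; SL = ⌊$76,008/4⌋ = $19,002 → take SL $19,002. Book value $69,106.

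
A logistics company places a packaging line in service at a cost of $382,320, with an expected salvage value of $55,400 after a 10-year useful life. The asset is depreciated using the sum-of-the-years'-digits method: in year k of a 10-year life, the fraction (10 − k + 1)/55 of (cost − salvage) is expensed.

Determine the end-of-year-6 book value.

$114,840

Depreciable base = $382,320 − $55,400 = $326,920.
Sum of the years' digits = 10+9+8+7+6+5+4+3+2+1 = 55.
Year 1: $326,920 × 10/55 = $59,440. Book value $322,880.
Year 2: $326,920 × 9/55 = $53,496. Book value $269,384.
Year 3: $326,920 × 8/55 = $47,552. Book value $221,832.
Year 4: $326,920 × 7/55 = $41,608. Book value $180,224.
Year 5: $326,920 × 6/55 = $35,664. Book value $144,560.
Year 6: $326,920 × 5/55 = $29,720. Book value $114,840.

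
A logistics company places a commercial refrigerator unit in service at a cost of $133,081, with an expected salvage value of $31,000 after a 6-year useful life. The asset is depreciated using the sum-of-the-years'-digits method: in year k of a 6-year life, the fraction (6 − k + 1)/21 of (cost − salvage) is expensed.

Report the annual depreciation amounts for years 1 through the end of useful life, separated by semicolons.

Depreciable base = $133,081 − $31,000 = $102,081.
Sum of the years' digits = 6+5+4+3+2+1 = 21.
Year 1: $102,081 × 6/21 = $29,166. Book value $103,915.
Year 2: $102,081 × 5/21 = $24,305. Book value $79,610.
Year 3: $102,081 × 4/21 = $19,444. Book value $60,166.
Year 4: $102,081 × 3/21 = $14,583. Book value $45,583.
Year 5: $102,081 × 2/21 = $9,722. Book value $35,861.
Year 6: $102,081 × 1/21 = $4,861. Book value $31,000.

$29,166; $24,305; $19,444; $14,583; $9,722; $4,861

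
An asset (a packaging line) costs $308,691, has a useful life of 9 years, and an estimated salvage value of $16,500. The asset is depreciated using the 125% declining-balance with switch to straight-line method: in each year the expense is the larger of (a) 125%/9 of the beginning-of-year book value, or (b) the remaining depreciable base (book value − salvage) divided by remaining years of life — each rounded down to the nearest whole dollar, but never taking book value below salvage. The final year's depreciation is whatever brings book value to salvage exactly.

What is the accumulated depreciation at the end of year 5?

$171,785

Depreciable base = $308,691 − $16,500 = $292,191.
Year 1: DB = ⌊$308,691 × 125%/9⌋ = $42,873; SL = ⌊$292,191/9⌋ = $32,465 → take DB $42,873. Book value $265,818.
Year 2: DB = ⌊$265,818 × 125%/9⌋ = $36,919; SL = ⌊$249,318/8⌋ = $31,164 → take DB $36,919. Book value $228,899.
Year 3: DB = ⌊$228,899 × 125%/9⌋ = $31,791; SL = ⌊$212,399/7⌋ = $30,342 → take DB $31,791. Book value $197,108.
Year 4: DB = ⌊$197,108 × 125%/9⌋ = $27,376; SL = ⌊$180,608/6⌋ = $30,101 → take SL $30,101. Book value $167,007.
Year 5: DB = ⌊$167,007 × 125%/9⌋ = $23,195; SL = ⌊$150,507/5⌋ = $30,101 → take SL $30,101. Book value $136,906.
Accumulated through year 5 = $308,691 − $136,906 = $171,785.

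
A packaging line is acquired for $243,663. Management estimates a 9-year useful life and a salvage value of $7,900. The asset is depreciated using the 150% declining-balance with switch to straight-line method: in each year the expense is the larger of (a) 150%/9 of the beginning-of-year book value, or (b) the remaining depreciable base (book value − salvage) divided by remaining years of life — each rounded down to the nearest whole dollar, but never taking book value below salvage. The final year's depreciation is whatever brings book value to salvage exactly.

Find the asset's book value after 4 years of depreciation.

Depreciable base = $243,663 − $7,900 = $235,763.
Year 1: DB = ⌊$243,663 × 150%/9⌋ = $40,610; SL = ⌊$235,763/9⌋ = $26,195 → take DB $40,610. Book value $203,053.
Year 2: DB = ⌊$203,053 × 150%/9⌋ = $33,842; SL = ⌊$195,153/8⌋ = $24,394 → take DB $33,842. Book value $169,211.
Year 3: DB = ⌊$169,211 × 150%/9⌋ = $28,201; SL = ⌊$161,311/7⌋ = $23,044 → take DB $28,201. Book value $141,010.
Year 4: DB = ⌊$141,010 × 150%/9⌋ = $23,501; SL = ⌊$133,110/6⌋ = $22,185 → take DB $23,501. Book value $117,509.

$117,509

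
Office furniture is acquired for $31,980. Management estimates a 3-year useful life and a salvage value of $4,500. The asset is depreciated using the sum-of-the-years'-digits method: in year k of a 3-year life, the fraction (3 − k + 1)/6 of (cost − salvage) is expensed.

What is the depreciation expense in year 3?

$4,580

Depreciable base = $31,980 − $4,500 = $27,480.
Sum of the years' digits = 3+2+1 = 6.
Year 1: $27,480 × 3/6 = $13,740. Book value $18,240.
Year 2: $27,480 × 2/6 = $9,160. Book value $9,080.
Year 3: $27,480 × 1/6 = $4,580. Book value $4,500.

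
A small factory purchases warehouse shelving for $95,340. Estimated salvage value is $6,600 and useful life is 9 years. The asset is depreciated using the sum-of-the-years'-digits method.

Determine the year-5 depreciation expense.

Depreciable base = $95,340 − $6,600 = $88,740.
Sum of the years' digits = 9+8+7+6+5+4+3+2+1 = 45.
Year 1: $88,740 × 9/45 = $17,748. Book value $77,592.
Year 2: $88,740 × 8/45 = $15,776. Book value $61,816.
Year 3: $88,740 × 7/45 = $13,804. Book value $48,012.
Year 4: $88,740 × 6/45 = $11,832. Book value $36,180.
Year 5: $88,740 × 5/45 = $9,860. Book value $26,320.

$9,860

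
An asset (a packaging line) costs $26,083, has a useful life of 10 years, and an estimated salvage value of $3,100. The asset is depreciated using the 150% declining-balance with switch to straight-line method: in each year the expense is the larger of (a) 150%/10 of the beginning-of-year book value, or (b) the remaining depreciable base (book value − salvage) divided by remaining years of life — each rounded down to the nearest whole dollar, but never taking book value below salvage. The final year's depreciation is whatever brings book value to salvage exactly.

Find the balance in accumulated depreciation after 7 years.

$17,928

Depreciable base = $26,083 − $3,100 = $22,983.
Year 1: DB = ⌊$26,083 × 150%/10⌋ = $3,912; SL = ⌊$22,983/10⌋ = $2,298 → take DB $3,912. Book value $22,171.
Year 2: DB = ⌊$22,171 × 150%/10⌋ = $3,325; SL = ⌊$19,071/9⌋ = $2,119 → take DB $3,325. Book value $18,846.
Year 3: DB = ⌊$18,846 × 150%/10⌋ = $2,826; SL = ⌊$15,746/8⌋ = $1,968 → take DB $2,826. Book value $16,020.
Year 4: DB = ⌊$16,020 × 150%/10⌋ = $2,403; SL = ⌊$12,920/7⌋ = $1,845 → take DB $2,403. Book value $13,617.
Year 5: DB = ⌊$13,617 × 150%/10⌋ = $2,042; SL = ⌊$10,517/6⌋ = $1,752 → take DB $2,042. Book value $11,575.
Year 6: DB = ⌊$11,575 × 150%/10⌋ = $1,736; SL = ⌊$8,475/5⌋ = $1,695 → take DB $1,736. Book value $9,839.
Year 7: DB = ⌊$9,839 × 150%/10⌋ = $1,475; SL = ⌊$6,739/4⌋ = $1,684 → take SL $1,684. Book value $8,155.
Accumulated through year 7 = $26,083 − $8,155 = $17,928.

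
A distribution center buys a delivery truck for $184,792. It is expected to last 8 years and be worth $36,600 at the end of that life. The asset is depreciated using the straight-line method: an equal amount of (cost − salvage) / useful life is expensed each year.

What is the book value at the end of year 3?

$129,220

Depreciable base = $184,792 − $36,600 = $148,192.
Annual expense = $148,192 / 8 = $18,524.
End of year 1: book value $166,268.
End of year 2: book value $147,744.
End of year 3: book value $129,220.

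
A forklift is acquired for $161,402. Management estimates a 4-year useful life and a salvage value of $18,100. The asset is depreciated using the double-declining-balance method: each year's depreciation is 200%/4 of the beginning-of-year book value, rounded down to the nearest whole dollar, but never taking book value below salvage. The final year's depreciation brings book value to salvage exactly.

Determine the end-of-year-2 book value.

Depreciable base = $161,402 − $18,100 = $143,302.
Year 1: ⌊$161,402 × 200%/4⌋ = $80,701. Book value $80,701.
Year 2: ⌊$80,701 × 200%/4⌋ = $40,350. Book value $40,351.

$40,351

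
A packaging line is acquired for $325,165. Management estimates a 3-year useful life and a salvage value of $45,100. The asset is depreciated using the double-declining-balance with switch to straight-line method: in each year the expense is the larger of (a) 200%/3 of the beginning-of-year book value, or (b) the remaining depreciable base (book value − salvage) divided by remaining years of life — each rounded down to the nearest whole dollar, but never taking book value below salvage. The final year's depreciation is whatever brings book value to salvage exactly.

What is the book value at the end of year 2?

$45,100

Depreciable base = $325,165 − $45,100 = $280,065.
Year 1: DB = ⌊$325,165 × 200%/3⌋ = $216,776; SL = ⌊$280,065/3⌋ = $93,355 → take DB $216,776. Book value $108,389.
Year 2: DB = ⌊$108,389 × 200%/3⌋ = $72,259; SL = ⌊$63,289/2⌋ = $31,644 → take DB $72,259, capped at $63,289. Book value $45,100.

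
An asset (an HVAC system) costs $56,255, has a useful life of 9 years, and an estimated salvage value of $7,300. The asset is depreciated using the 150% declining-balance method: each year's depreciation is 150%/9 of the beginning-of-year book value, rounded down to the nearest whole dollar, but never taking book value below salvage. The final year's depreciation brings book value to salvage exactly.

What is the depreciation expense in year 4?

$5,426

Depreciable base = $56,255 − $7,300 = $48,955.
Year 1: ⌊$56,255 × 150%/9⌋ = $9,375. Book value $46,880.
Year 2: ⌊$46,880 × 150%/9⌋ = $7,813. Book value $39,067.
Year 3: ⌊$39,067 × 150%/9⌋ = $6,511. Book value $32,556.
Year 4: ⌊$32,556 × 150%/9⌋ = $5,426. Book value $27,130.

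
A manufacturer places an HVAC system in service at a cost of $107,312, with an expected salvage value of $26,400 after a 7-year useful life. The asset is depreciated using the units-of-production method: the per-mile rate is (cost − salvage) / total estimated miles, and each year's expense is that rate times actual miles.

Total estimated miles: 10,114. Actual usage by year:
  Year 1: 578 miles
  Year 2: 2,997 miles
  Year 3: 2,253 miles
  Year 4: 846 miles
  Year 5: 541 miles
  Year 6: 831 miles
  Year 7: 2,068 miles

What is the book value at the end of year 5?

Depreciable base = $107,312 − $26,400 = $80,912.
Rate = $80,912 / 10,114 miles = $8 per mile.
Year 1: 578 × $8 = $4,624. Book value $102,688.
Year 2: 2,997 × $8 = $23,976. Book value $78,712.
Year 3: 2,253 × $8 = $18,024. Book value $60,688.
Year 4: 846 × $8 = $6,768. Book value $53,920.
Year 5: 541 × $8 = $4,328. Book value $49,592.

$49,592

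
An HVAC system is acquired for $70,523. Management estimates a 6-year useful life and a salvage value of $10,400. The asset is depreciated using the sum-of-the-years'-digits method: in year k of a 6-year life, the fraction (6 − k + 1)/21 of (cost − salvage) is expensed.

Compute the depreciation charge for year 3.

Depreciable base = $70,523 − $10,400 = $60,123.
Sum of the years' digits = 6+5+4+3+2+1 = 21.
Year 1: $60,123 × 6/21 = $17,178. Book value $53,345.
Year 2: $60,123 × 5/21 = $14,315. Book value $39,030.
Year 3: $60,123 × 4/21 = $11,452. Book value $27,578.

$11,452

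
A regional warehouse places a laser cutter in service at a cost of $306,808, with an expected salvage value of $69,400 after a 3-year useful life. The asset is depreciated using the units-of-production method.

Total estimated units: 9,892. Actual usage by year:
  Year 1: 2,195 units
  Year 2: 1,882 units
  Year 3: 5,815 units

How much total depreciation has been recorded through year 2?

Depreciable base = $306,808 − $69,400 = $237,408.
Rate = $237,408 / 9,892 units = $24 per unit.
Year 1: 2,195 × $24 = $52,680. Book value $254,128.
Year 2: 1,882 × $24 = $45,168. Book value $208,960.
Accumulated through year 2 = $306,808 − $208,960 = $97,848.

$97,848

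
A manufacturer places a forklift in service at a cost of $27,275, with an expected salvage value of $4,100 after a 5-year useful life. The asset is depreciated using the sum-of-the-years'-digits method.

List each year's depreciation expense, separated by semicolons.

Depreciable base = $27,275 − $4,100 = $23,175.
Sum of the years' digits = 5+4+3+2+1 = 15.
Year 1: $23,175 × 5/15 = $7,725. Book value $19,550.
Year 2: $23,175 × 4/15 = $6,180. Book value $13,370.
Year 3: $23,175 × 3/15 = $4,635. Book value $8,735.
Year 4: $23,175 × 2/15 = $3,090. Book value $5,645.
Year 5: $23,175 × 1/15 = $1,545. Book value $4,100.

$7,725; $6,180; $4,635; $3,090; $1,545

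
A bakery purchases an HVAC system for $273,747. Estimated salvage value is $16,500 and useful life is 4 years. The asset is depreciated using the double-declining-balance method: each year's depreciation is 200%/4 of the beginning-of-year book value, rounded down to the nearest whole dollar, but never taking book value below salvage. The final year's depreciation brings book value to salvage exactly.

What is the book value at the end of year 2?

Depreciable base = $273,747 − $16,500 = $257,247.
Year 1: ⌊$273,747 × 200%/4⌋ = $136,873. Book value $136,874.
Year 2: ⌊$136,874 × 200%/4⌋ = $68,437. Book value $68,437.

$68,437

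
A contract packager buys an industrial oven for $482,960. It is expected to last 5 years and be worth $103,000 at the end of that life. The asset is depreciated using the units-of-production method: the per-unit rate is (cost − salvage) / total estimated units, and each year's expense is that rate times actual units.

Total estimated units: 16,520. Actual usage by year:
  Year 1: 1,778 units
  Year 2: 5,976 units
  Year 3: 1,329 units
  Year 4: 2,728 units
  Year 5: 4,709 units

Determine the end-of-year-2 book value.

$304,618

Depreciable base = $482,960 − $103,000 = $379,960.
Rate = $379,960 / 16,520 units = $23 per unit.
Year 1: 1,778 × $23 = $40,894. Book value $442,066.
Year 2: 5,976 × $23 = $137,448. Book value $304,618.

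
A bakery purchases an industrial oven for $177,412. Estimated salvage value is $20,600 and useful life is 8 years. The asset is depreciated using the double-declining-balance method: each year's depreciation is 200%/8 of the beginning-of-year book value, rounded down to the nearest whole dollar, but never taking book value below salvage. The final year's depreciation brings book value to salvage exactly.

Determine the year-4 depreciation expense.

$18,711

Depreciable base = $177,412 − $20,600 = $156,812.
Year 1: ⌊$177,412 × 200%/8⌋ = $44,353. Book value $133,059.
Year 2: ⌊$133,059 × 200%/8⌋ = $33,264. Book value $99,795.
Year 3: ⌊$99,795 × 200%/8⌋ = $24,948. Book value $74,847.
Year 4: ⌊$74,847 × 200%/8⌋ = $18,711. Book value $56,136.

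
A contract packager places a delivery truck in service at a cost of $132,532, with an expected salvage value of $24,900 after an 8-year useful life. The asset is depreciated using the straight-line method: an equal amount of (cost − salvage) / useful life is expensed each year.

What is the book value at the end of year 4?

Depreciable base = $132,532 − $24,900 = $107,632.
Annual expense = $107,632 / 8 = $13,454.
End of year 1: book value $119,078.
End of year 2: book value $105,624.
End of year 3: book value $92,170.
End of year 4: book value $78,716.

$78,716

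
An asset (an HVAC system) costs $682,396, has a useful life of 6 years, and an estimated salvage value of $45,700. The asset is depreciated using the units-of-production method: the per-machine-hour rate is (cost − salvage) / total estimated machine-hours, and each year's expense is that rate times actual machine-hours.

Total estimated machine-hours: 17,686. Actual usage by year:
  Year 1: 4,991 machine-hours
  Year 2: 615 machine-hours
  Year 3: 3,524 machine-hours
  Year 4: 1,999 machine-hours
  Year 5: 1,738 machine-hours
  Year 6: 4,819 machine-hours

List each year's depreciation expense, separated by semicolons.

Depreciable base = $682,396 − $45,700 = $636,696.
Rate = $636,696 / 17,686 machine-hours = $36 per machine-hour.
Year 1: 4,991 × $36 = $179,676. Book value $502,720.
Year 2: 615 × $36 = $22,140. Book value $480,580.
Year 3: 3,524 × $36 = $126,864. Book value $353,716.
Year 4: 1,999 × $36 = $71,964. Book value $281,752.
Year 5: 1,738 × $36 = $62,568. Book value $219,184.
Year 6: 4,819 × $36 = $173,484. Book value $45,700.

$179,676; $22,140; $126,864; $71,964; $62,568; $173,484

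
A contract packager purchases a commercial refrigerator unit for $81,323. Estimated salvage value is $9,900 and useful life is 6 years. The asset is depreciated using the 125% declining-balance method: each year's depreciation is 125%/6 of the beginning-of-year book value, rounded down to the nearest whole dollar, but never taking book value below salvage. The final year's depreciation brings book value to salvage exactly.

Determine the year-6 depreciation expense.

Depreciable base = $81,323 − $9,900 = $71,423.
Year 1: ⌊$81,323 × 125%/6⌋ = $16,942. Book value $64,381.
Year 2: ⌊$64,381 × 125%/6⌋ = $13,412. Book value $50,969.
Year 3: ⌊$50,969 × 125%/6⌋ = $10,618. Book value $40,351.
Year 4: ⌊$40,351 × 125%/6⌋ = $8,406. Book value $31,945.
Year 5: ⌊$31,945 × 125%/6⌋ = $6,655. Book value $25,290.
Year 6 (final): $25,290 − $9,900 = $15,390. Book value $9,900.

$15,390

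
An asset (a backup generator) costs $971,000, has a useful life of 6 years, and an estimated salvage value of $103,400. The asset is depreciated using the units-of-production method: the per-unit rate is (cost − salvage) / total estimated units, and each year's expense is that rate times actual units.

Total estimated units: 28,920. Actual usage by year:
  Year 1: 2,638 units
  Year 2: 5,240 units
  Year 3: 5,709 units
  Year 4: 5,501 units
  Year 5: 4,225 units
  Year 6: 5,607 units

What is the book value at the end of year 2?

$734,660

Depreciable base = $971,000 − $103,400 = $867,600.
Rate = $867,600 / 28,920 units = $30 per unit.
Year 1: 2,638 × $30 = $79,140. Book value $891,860.
Year 2: 5,240 × $30 = $157,200. Book value $734,660.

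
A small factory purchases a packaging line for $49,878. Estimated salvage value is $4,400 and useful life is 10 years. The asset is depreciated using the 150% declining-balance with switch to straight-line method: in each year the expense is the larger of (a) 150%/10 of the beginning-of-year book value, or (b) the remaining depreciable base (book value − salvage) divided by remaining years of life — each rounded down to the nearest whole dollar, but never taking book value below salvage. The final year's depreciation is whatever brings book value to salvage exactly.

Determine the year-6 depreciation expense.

$3,546

Depreciable base = $49,878 − $4,400 = $45,478.
Year 1: DB = ⌊$49,878 × 150%/10⌋ = $7,481; SL = ⌊$45,478/10⌋ = $4,547 → take DB $7,481. Book value $42,397.
Year 2: DB = ⌊$42,397 × 150%/10⌋ = $6,359; SL = ⌊$37,997/9⌋ = $4,221 → take DB $6,359. Book value $36,038.
Year 3: DB = ⌊$36,038 × 150%/10⌋ = $5,405; SL = ⌊$31,638/8⌋ = $3,954 → take DB $5,405. Book value $30,633.
Year 4: DB = ⌊$30,633 × 150%/10⌋ = $4,594; SL = ⌊$26,233/7⌋ = $3,747 → take DB $4,594. Book value $26,039.
Year 5: DB = ⌊$26,039 × 150%/10⌋ = $3,905; SL = ⌊$21,639/6⌋ = $3,606 → take DB $3,905. Book value $22,134.
Year 6: DB = ⌊$22,134 × 150%/10⌋ = $3,320; SL = ⌊$17,734/5⌋ = $3,546 → take SL $3,546. Book value $18,588.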